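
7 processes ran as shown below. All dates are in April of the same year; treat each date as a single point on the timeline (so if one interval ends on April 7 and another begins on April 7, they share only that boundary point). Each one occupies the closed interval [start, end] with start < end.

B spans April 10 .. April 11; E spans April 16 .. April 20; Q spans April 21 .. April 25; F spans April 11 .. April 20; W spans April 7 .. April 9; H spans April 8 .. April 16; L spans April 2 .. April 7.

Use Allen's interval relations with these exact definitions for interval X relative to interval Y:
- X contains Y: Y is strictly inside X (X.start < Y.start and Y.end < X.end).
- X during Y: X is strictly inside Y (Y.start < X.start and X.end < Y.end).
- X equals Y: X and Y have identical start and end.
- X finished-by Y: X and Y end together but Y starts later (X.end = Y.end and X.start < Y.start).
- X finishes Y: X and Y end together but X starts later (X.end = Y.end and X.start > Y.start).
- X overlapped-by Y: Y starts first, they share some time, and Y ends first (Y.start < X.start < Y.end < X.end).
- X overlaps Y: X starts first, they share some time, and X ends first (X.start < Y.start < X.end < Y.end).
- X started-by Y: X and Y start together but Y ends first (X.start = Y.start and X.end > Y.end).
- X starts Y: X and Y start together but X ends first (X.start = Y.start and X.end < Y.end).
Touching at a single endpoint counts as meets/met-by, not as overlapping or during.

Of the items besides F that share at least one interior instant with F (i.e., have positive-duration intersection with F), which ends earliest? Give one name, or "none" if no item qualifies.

Target F = [April 11, April 20].
B [April 10, April 11] → meets → excluded.
E [April 16, April 20] → finishes → candidate.
H [April 8, April 16] → overlaps → candidate.
L [April 2, April 7] → before → excluded.
Q [April 21, April 25] → after → excluded.
W [April 7, April 9] → before → excluded.
Among candidates, earliest end is April 16 → H.

H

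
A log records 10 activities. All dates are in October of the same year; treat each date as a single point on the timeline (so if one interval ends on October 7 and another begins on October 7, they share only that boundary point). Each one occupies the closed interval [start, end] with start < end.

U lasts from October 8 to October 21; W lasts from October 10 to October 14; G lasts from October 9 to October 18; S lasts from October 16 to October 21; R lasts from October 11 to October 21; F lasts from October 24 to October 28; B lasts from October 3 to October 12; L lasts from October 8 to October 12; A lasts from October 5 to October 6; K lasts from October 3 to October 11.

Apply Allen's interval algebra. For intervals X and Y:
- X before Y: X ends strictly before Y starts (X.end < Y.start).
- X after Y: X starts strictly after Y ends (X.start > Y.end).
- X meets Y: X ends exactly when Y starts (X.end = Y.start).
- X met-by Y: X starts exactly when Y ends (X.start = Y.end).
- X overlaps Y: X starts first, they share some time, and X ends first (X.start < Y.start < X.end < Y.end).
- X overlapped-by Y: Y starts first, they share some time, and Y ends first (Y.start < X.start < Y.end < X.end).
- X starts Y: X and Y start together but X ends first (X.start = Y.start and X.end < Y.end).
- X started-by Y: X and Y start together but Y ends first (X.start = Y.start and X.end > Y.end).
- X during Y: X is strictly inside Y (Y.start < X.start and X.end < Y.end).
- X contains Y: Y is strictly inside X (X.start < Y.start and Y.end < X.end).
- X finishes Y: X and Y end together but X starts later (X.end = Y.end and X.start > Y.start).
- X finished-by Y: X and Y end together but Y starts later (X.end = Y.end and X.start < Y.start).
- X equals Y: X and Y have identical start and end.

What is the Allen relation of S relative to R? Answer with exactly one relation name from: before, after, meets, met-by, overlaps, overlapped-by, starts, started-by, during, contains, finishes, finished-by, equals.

finishes

S = [October 16, October 21]; R = [October 11, October 21].
Compare endpoints: S.start > R.start, S.start < R.end, S.end > R.start, S.end = R.end.
That pattern is 'finishes'.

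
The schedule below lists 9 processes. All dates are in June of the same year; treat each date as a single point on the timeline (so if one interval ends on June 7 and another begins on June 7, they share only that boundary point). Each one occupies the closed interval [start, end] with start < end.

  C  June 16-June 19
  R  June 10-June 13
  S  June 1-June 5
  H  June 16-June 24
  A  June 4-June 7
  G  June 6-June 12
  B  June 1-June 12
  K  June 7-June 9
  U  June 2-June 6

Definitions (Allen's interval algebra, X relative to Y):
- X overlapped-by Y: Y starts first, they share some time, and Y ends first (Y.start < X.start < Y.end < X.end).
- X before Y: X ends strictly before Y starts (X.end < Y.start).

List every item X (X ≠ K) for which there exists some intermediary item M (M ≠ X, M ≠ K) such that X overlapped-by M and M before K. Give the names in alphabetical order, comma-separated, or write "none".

Target K = [June 7, June 9].
Intermediaries M with M before K: S, U.
Via S — items with X overlapped-by S: A, U.
Via U — items with X overlapped-by U: A.
Union: A, U.

A, U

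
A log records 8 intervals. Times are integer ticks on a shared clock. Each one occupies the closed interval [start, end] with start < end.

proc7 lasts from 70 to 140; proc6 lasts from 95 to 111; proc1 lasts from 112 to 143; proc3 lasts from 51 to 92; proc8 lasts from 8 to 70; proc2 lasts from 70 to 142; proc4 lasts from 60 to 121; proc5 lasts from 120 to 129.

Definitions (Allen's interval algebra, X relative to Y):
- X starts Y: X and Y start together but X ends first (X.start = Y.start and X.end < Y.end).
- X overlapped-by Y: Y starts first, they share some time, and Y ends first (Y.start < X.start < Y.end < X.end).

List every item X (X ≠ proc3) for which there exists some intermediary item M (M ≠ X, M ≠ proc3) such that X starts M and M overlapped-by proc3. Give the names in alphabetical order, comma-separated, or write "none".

proc7

Target proc3 = [51, 92].
Intermediaries M with M overlapped-by proc3: proc2, proc4, proc7.
Via proc2 — items with X starts proc2: proc7.
Via proc4 — items with X starts proc4: none.
Via proc7 — items with X starts proc7: none.
Union: proc7.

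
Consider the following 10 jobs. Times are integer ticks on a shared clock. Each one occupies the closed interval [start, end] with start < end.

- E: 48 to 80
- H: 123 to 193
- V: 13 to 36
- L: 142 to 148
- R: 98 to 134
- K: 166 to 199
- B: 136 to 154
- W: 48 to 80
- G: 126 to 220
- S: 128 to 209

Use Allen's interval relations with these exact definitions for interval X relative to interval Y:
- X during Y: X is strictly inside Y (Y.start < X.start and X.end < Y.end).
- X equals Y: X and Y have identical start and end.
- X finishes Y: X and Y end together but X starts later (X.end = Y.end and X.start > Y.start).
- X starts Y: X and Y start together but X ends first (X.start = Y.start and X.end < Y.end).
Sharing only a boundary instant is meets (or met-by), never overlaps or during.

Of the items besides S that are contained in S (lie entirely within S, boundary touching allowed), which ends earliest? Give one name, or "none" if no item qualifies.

Target S = [128, 209].
B [136, 154] → during → candidate.
E [48, 80] → before → excluded.
G [126, 220] → contains → excluded.
H [123, 193] → overlaps → excluded.
K [166, 199] → during → candidate.
L [142, 148] → during → candidate.
R [98, 134] → overlaps → excluded.
V [13, 36] → before → excluded.
W [48, 80] → before → excluded.
Among candidates, earliest end is 148 → L.

L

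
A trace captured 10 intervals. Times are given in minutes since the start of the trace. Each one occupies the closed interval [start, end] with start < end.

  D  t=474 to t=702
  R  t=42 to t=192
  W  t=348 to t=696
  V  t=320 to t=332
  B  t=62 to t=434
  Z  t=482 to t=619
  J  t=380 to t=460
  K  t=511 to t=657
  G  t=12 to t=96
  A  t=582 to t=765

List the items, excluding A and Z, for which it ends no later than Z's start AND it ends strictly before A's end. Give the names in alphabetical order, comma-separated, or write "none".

B, G, J, R, V

Conditions: its end is no later than Z's start (X.end <= t=482) AND its end is strictly before A's end (X.end < t=765).
B: end t=434 <= t=482? ✓; end t=434 < t=765? ✓ → yes.
D: end t=702 <= t=482? ✗; end t=702 < t=765? ✓ → no.
G: end t=96 <= t=482? ✓; end t=96 < t=765? ✓ → yes.
J: end t=460 <= t=482? ✓; end t=460 < t=765? ✓ → yes.
K: end t=657 <= t=482? ✗; end t=657 < t=765? ✓ → no.
R: end t=192 <= t=482? ✓; end t=192 < t=765? ✓ → yes.
V: end t=332 <= t=482? ✓; end t=332 < t=765? ✓ → yes.
W: end t=696 <= t=482? ✗; end t=696 < t=765? ✓ → no.
Result: B, G, J, R, V.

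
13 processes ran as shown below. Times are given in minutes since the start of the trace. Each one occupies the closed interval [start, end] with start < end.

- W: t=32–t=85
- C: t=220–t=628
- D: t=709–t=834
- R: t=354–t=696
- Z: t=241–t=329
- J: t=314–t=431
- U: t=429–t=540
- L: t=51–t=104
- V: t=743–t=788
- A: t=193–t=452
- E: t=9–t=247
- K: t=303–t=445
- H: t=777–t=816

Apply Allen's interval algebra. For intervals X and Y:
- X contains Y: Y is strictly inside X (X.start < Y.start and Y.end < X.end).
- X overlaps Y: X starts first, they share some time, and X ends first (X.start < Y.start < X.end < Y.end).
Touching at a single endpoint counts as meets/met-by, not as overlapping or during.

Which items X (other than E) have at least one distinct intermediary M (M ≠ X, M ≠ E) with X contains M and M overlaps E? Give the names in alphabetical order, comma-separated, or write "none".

Target E = [t=9, t=247].
Intermediaries M with M overlaps E: none.
Union: none.

none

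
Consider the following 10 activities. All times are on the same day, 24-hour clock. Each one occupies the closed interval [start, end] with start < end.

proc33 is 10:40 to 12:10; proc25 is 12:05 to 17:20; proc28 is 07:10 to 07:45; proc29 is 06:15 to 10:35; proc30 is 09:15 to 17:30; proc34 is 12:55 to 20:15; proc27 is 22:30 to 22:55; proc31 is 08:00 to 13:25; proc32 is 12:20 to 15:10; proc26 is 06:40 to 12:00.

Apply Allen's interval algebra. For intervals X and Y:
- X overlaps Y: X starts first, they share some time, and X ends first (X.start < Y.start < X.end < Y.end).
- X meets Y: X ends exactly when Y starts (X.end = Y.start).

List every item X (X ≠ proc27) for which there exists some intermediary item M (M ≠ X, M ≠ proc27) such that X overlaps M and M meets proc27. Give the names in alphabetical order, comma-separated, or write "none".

Target proc27 = [22:30, 22:55].
Intermediaries M with M meets proc27: none.
Union: none.

none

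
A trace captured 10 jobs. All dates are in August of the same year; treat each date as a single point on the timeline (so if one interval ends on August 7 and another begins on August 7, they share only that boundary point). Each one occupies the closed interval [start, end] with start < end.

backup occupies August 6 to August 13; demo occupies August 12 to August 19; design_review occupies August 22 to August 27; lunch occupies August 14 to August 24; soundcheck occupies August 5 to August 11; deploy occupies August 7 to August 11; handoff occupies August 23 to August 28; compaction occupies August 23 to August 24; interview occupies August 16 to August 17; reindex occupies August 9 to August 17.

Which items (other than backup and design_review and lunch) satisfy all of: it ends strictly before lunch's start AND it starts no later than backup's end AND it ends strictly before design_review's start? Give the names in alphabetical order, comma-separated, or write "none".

deploy, soundcheck

Conditions: its end is strictly before lunch's start (X.end < August 14) AND its start is no later than backup's end (X.start <= August 13) AND its end is strictly before design_review's start (X.end < August 22).
compaction: end August 24 < August 14? ✗; start August 23 <= August 13? ✗; end August 24 < August 22? ✗ → no.
demo: end August 19 < August 14? ✗; start August 12 <= August 13? ✓; end August 19 < August 22? ✓ → no.
deploy: end August 11 < August 14? ✓; start August 7 <= August 13? ✓; end August 11 < August 22? ✓ → yes.
handoff: end August 28 < August 14? ✗; start August 23 <= August 13? ✗; end August 28 < August 22? ✗ → no.
interview: end August 17 < August 14? ✗; start August 16 <= August 13? ✗; end August 17 < August 22? ✓ → no.
reindex: end August 17 < August 14? ✗; start August 9 <= August 13? ✓; end August 17 < August 22? ✓ → no.
soundcheck: end August 11 < August 14? ✓; start August 5 <= August 13? ✓; end August 11 < August 22? ✓ → yes.
Result: deploy, soundcheck.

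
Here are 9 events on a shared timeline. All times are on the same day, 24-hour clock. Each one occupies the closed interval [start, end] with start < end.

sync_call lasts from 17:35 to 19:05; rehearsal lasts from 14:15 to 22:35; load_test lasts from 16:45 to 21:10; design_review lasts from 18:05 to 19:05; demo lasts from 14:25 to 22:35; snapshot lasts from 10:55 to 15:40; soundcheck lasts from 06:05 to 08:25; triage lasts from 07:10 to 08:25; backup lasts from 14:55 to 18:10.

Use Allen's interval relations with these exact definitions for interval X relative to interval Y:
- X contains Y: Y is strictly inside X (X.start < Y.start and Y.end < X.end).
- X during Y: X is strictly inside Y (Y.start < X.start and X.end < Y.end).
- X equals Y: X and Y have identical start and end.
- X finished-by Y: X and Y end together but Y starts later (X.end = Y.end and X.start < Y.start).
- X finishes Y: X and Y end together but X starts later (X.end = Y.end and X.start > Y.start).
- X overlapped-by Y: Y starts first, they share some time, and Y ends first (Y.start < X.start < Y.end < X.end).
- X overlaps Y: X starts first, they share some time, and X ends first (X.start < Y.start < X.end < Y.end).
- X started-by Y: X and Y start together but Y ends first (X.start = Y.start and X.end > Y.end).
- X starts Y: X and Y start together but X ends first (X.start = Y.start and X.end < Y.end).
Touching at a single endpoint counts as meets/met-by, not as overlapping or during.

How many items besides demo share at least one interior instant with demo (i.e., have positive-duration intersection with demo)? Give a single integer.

Target demo = [14:25, 22:35].
backup [14:55, 18:10] → during → counts.
design_review [18:05, 19:05] → during → counts.
load_test [16:45, 21:10] → during → counts.
rehearsal [14:15, 22:35] → finished-by → counts.
snapshot [10:55, 15:40] → overlaps → counts.
soundcheck [06:05, 08:25] → before → no.
sync_call [17:35, 19:05] → during → counts.
triage [07:10, 08:25] → before → no.
Total: 6.

6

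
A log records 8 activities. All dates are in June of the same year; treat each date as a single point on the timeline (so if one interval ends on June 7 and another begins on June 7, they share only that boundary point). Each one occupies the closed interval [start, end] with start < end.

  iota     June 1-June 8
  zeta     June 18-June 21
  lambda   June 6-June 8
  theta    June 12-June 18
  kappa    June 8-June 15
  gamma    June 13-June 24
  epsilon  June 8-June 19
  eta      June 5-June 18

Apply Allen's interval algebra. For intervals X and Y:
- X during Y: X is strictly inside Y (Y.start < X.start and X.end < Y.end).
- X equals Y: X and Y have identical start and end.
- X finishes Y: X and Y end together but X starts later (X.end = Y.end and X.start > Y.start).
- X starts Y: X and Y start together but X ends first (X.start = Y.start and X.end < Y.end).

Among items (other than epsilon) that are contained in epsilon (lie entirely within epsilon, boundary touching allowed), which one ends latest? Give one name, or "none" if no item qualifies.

theta

Target epsilon = [June 8, June 19].
eta [June 5, June 18] → overlaps → excluded.
gamma [June 13, June 24] → overlapped-by → excluded.
iota [June 1, June 8] → meets → excluded.
kappa [June 8, June 15] → starts → candidate.
lambda [June 6, June 8] → meets → excluded.
theta [June 12, June 18] → during → candidate.
zeta [June 18, June 21] → overlapped-by → excluded.
Among candidates, latest end is June 18 → theta.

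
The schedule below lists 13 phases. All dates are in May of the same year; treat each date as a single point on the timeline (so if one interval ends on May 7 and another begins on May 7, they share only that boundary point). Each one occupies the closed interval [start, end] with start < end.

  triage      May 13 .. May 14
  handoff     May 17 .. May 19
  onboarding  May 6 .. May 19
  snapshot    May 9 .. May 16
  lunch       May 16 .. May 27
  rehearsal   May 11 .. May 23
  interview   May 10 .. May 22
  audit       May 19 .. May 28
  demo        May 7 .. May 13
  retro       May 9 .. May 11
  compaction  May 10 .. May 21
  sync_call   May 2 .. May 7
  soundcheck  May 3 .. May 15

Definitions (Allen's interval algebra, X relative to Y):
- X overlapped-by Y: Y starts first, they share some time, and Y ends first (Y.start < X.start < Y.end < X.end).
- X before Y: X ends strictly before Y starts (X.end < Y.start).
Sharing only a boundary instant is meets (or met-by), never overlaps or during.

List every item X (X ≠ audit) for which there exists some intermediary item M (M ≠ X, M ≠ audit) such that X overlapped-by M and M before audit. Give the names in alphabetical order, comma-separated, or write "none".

compaction, interview, onboarding, rehearsal, snapshot, soundcheck

Target audit = [May 19, May 28].
Intermediaries M with M before audit: demo, retro, snapshot, soundcheck, sync_call, triage.
Via demo — items with X overlapped-by demo: compaction, interview, rehearsal, snapshot.
Via retro — items with X overlapped-by retro: compaction, interview.
Via snapshot — items with X overlapped-by snapshot: compaction, interview, rehearsal.
Via soundcheck — items with X overlapped-by soundcheck: compaction, interview, onboarding, rehearsal, snapshot.
Via sync_call — items with X overlapped-by sync_call: onboarding, soundcheck.
Via triage — items with X overlapped-by triage: none.
Union: compaction, interview, onboarding, rehearsal, snapshot, soundcheck.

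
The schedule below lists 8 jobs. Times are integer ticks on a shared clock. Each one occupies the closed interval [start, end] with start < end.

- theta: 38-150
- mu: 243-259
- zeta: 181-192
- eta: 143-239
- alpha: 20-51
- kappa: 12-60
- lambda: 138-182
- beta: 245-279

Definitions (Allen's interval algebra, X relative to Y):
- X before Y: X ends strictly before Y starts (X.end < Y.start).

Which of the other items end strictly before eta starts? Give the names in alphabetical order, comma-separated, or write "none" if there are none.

alpha, kappa

Target eta = [143, 239].
alpha [20, 51] → before → yes.
beta [245, 279] → after → no.
kappa [12, 60] → before → yes.
lambda [138, 182] → overlaps → no.
mu [243, 259] → after → no.
theta [38, 150] → overlaps → no.
zeta [181, 192] → during → no.
Result: alpha, kappa.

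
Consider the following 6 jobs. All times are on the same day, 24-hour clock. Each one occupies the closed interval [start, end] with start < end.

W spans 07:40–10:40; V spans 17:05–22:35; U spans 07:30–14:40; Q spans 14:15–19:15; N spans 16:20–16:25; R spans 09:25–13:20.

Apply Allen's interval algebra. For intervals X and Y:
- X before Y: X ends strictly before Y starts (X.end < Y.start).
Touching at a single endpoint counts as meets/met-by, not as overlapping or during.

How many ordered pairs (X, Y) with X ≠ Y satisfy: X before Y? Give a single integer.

9

Checking all 30 ordered pairs for relation 'before'; matching pairs in alphabetical order:
(N, V): N before V ✓
(R, N): R before N ✓
(R, Q): R before Q ✓
(R, V): R before V ✓
(U, N): U before N ✓
(U, V): U before V ✓
(W, N): W before N ✓
(W, Q): W before Q ✓
(W, V): W before V ✓
Count: 9.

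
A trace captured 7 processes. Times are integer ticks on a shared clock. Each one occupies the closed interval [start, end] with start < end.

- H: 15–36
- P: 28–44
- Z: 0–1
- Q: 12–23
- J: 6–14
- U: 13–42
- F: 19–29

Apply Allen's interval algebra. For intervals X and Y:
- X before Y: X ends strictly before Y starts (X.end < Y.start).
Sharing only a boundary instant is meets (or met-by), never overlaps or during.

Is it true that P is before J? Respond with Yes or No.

No

P = [28, 44], J = [6, 14].
Actual relation of P to J: after.
Asked whether 'before' holds → No.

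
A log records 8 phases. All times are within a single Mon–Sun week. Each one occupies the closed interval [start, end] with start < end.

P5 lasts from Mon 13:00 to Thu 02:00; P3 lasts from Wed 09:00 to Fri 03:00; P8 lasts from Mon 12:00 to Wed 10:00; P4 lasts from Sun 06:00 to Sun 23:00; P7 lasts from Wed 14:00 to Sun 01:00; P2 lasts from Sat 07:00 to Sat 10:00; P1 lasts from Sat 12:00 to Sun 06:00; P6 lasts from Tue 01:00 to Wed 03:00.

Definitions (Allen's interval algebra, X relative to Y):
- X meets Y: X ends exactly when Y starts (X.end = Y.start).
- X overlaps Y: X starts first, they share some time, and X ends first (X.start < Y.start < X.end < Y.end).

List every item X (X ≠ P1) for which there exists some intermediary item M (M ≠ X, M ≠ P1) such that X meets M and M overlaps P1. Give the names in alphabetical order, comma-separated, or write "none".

none

Target P1 = [Sat 12:00, Sun 06:00].
Intermediaries M with M overlaps P1: P7.
Via P7 — items with X meets P7: none.
Union: none.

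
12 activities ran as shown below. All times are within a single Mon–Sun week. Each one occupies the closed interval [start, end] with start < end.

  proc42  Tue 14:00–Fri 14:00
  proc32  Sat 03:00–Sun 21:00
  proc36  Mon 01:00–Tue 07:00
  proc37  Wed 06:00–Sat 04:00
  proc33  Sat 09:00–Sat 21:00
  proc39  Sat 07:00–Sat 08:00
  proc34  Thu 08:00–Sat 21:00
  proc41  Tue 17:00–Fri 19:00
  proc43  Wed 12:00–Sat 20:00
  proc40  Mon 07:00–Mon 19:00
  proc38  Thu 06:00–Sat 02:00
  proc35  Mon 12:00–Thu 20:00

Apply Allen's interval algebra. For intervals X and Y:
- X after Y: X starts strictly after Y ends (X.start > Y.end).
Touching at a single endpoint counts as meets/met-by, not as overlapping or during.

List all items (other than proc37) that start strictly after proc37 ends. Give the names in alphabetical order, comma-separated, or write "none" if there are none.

proc33, proc39

Target proc37 = [Wed 06:00, Sat 04:00].
proc32 [Sat 03:00, Sun 21:00] → overlapped-by → no.
proc33 [Sat 09:00, Sat 21:00] → after → yes.
proc34 [Thu 08:00, Sat 21:00] → overlapped-by → no.
proc35 [Mon 12:00, Thu 20:00] → overlaps → no.
proc36 [Mon 01:00, Tue 07:00] → before → no.
proc38 [Thu 06:00, Sat 02:00] → during → no.
proc39 [Sat 07:00, Sat 08:00] → after → yes.
proc40 [Mon 07:00, Mon 19:00] → before → no.
proc41 [Tue 17:00, Fri 19:00] → overlaps → no.
proc42 [Tue 14:00, Fri 14:00] → overlaps → no.
proc43 [Wed 12:00, Sat 20:00] → overlapped-by → no.
Result: proc33, proc39.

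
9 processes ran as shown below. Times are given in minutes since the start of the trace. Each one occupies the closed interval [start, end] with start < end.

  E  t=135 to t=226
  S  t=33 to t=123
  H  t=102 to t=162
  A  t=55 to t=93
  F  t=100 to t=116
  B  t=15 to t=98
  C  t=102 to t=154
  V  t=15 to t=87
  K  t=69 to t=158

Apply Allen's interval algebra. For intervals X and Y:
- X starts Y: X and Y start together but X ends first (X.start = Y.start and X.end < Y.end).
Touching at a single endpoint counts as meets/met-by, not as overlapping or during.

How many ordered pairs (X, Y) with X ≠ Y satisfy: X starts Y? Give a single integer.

2

Checking all 72 ordered pairs for relation 'starts'; matching pairs in alphabetical order:
(C, H): C starts H ✓
(V, B): V starts B ✓
Count: 2.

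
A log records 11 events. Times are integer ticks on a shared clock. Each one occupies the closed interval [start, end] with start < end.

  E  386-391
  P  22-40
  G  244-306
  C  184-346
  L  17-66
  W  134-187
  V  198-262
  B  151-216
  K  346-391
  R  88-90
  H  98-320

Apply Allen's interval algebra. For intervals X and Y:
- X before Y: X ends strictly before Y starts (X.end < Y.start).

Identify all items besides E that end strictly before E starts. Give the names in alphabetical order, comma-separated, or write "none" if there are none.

B, C, G, H, L, P, R, V, W

Target E = [386, 391].
B [151, 216] → before → yes.
C [184, 346] → before → yes.
G [244, 306] → before → yes.
H [98, 320] → before → yes.
K [346, 391] → finished-by → no.
L [17, 66] → before → yes.
P [22, 40] → before → yes.
R [88, 90] → before → yes.
V [198, 262] → before → yes.
W [134, 187] → before → yes.
Result: B, C, G, H, L, P, R, V, W.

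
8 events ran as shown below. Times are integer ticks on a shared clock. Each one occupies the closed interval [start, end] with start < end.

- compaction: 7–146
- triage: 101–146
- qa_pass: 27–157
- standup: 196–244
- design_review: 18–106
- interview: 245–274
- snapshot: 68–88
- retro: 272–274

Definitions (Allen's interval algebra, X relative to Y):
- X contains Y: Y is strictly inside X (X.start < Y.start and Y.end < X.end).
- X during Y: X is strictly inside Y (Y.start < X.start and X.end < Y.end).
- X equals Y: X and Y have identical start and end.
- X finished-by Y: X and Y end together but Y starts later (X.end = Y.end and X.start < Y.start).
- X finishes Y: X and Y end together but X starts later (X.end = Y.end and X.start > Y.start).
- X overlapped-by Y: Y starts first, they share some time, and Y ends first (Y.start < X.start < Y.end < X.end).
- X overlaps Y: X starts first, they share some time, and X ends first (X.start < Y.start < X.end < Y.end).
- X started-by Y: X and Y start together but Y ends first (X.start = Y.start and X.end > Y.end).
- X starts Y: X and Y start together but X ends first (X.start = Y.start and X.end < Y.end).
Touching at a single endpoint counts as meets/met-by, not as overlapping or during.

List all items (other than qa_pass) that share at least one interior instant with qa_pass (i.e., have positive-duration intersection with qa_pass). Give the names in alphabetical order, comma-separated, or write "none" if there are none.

Target qa_pass = [27, 157].
compaction [7, 146] → overlaps → yes.
design_review [18, 106] → overlaps → yes.
interview [245, 274] → after → no.
retro [272, 274] → after → no.
snapshot [68, 88] → during → yes.
standup [196, 244] → after → no.
triage [101, 146] → during → yes.
Result: compaction, design_review, snapshot, triage.

compaction, design_review, snapshot, triage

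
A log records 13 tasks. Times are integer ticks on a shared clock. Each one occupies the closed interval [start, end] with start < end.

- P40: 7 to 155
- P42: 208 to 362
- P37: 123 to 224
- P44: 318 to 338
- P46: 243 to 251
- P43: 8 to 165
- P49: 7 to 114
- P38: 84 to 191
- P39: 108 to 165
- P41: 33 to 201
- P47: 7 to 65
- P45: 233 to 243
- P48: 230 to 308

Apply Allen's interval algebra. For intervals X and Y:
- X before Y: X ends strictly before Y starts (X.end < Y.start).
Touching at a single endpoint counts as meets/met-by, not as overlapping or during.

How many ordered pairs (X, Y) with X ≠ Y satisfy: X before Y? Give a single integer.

46

Checking all 156 ordered pairs for relation 'before'; matching pairs in alphabetical order:
(P37, P44): P37 before P44 ✓
(P37, P45): P37 before P45 ✓
(P37, P46): P37 before P46 ✓
(P37, P48): P37 before P48 ✓
(P38, P42): P38 before P42 ✓
(P38, P44): P38 before P44 ✓
(P38, P45): P38 before P45 ✓
(P38, P46): P38 before P46 ✓
(P38, P48): P38 before P48 ✓
(P39, P42): P39 before P42 ✓
(P39, P44): P39 before P44 ✓
(P39, P45): P39 before P45 ✓
(P39, P46): P39 before P46 ✓
(P39, P48): P39 before P48 ✓
(P40, P42): P40 before P42 ✓
(P40, P44): P40 before P44 ✓
(P40, P45): P40 before P45 ✓
(P40, P46): P40 before P46 ✓
(P40, P48): P40 before P48 ✓
(P41, P42): P41 before P42 ✓
(P41, P44): P41 before P44 ✓
(P41, P45): P41 before P45 ✓
(P41, P46): P41 before P46 ✓
(P41, P48): P41 before P48 ✓
... plus 22 further pairs not listed.
Count: 46.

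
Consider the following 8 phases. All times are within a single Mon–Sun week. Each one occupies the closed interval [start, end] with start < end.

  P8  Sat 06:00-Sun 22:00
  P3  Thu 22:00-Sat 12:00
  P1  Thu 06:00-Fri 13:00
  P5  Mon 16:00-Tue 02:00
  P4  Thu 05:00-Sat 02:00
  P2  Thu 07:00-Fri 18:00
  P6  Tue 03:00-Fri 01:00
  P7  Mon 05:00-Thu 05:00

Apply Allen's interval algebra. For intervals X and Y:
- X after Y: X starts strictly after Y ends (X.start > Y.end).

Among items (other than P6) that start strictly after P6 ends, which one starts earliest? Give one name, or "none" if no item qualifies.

Target P6 = [Tue 03:00, Fri 01:00].
P1 [Thu 06:00, Fri 13:00] → overlapped-by → excluded.
P2 [Thu 07:00, Fri 18:00] → overlapped-by → excluded.
P3 [Thu 22:00, Sat 12:00] → overlapped-by → excluded.
P4 [Thu 05:00, Sat 02:00] → overlapped-by → excluded.
P5 [Mon 16:00, Tue 02:00] → before → excluded.
P7 [Mon 05:00, Thu 05:00] → overlaps → excluded.
P8 [Sat 06:00, Sun 22:00] → after → candidate.
Among candidates, earliest start is Sat 06:00 → P8.

P8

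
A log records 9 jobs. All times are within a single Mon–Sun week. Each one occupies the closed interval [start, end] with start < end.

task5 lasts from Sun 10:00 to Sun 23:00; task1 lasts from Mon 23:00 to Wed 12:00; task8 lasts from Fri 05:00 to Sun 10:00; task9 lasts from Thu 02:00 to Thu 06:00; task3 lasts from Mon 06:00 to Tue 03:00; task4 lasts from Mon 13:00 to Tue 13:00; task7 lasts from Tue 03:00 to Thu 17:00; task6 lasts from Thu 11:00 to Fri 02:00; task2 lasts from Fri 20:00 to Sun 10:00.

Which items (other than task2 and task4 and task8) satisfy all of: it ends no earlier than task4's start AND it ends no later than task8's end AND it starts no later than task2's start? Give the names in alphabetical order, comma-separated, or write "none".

Conditions: its end is no earlier than task4's start (X.end >= Mon 13:00) AND its end is no later than task8's end (X.end <= Sun 10:00) AND its start is no later than task2's start (X.start <= Fri 20:00).
task1: end Wed 12:00 >= Mon 13:00? ✓; end Wed 12:00 <= Sun 10:00? ✓; start Mon 23:00 <= Fri 20:00? ✓ → yes.
task3: end Tue 03:00 >= Mon 13:00? ✓; end Tue 03:00 <= Sun 10:00? ✓; start Mon 06:00 <= Fri 20:00? ✓ → yes.
task5: end Sun 23:00 >= Mon 13:00? ✓; end Sun 23:00 <= Sun 10:00? ✗; start Sun 10:00 <= Fri 20:00? ✗ → no.
task6: end Fri 02:00 >= Mon 13:00? ✓; end Fri 02:00 <= Sun 10:00? ✓; start Thu 11:00 <= Fri 20:00? ✓ → yes.
task7: end Thu 17:00 >= Mon 13:00? ✓; end Thu 17:00 <= Sun 10:00? ✓; start Tue 03:00 <= Fri 20:00? ✓ → yes.
task9: end Thu 06:00 >= Mon 13:00? ✓; end Thu 06:00 <= Sun 10:00? ✓; start Thu 02:00 <= Fri 20:00? ✓ → yes.
Result: task1, task3, task6, task7, task9.

task1, task3, task6, task7, task9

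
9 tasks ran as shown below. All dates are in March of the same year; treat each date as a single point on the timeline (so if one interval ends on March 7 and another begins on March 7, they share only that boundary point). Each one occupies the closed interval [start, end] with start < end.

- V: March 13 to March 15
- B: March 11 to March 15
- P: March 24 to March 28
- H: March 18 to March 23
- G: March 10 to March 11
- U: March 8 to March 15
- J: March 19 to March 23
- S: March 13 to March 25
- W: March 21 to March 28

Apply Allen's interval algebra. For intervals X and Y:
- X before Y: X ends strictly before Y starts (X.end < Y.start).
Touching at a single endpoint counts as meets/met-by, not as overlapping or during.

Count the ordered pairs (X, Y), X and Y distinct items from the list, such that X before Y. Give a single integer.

Checking all 72 ordered pairs for relation 'before'; matching pairs in alphabetical order:
(B, H): B before H ✓
(B, J): B before J ✓
(B, P): B before P ✓
(B, W): B before W ✓
(G, H): G before H ✓
(G, J): G before J ✓
(G, P): G before P ✓
(G, S): G before S ✓
(G, V): G before V ✓
(G, W): G before W ✓
(H, P): H before P ✓
(J, P): J before P ✓
(U, H): U before H ✓
(U, J): U before J ✓
(U, P): U before P ✓
(U, W): U before W ✓
(V, H): V before H ✓
(V, J): V before J ✓
(V, P): V before P ✓
(V, W): V before W ✓
Count: 20.

20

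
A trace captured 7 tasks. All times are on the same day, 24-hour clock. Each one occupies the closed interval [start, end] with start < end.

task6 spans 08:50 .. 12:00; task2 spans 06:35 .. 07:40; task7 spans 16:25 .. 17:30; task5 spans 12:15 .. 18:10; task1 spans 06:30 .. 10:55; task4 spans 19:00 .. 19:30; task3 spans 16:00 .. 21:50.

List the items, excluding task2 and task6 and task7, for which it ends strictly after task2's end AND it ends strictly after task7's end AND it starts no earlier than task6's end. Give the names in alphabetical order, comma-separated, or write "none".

task3, task4, task5

Conditions: its end is strictly after task2's end (X.end > 07:40) AND its end is strictly after task7's end (X.end > 17:30) AND its start is no earlier than task6's end (X.start >= 12:00).
task1: end 10:55 > 07:40? ✓; end 10:55 > 17:30? ✗; start 06:30 >= 12:00? ✗ → no.
task3: end 21:50 > 07:40? ✓; end 21:50 > 17:30? ✓; start 16:00 >= 12:00? ✓ → yes.
task4: end 19:30 > 07:40? ✓; end 19:30 > 17:30? ✓; start 19:00 >= 12:00? ✓ → yes.
task5: end 18:10 > 07:40? ✓; end 18:10 > 17:30? ✓; start 12:15 >= 12:00? ✓ → yes.
Result: task3, task4, task5.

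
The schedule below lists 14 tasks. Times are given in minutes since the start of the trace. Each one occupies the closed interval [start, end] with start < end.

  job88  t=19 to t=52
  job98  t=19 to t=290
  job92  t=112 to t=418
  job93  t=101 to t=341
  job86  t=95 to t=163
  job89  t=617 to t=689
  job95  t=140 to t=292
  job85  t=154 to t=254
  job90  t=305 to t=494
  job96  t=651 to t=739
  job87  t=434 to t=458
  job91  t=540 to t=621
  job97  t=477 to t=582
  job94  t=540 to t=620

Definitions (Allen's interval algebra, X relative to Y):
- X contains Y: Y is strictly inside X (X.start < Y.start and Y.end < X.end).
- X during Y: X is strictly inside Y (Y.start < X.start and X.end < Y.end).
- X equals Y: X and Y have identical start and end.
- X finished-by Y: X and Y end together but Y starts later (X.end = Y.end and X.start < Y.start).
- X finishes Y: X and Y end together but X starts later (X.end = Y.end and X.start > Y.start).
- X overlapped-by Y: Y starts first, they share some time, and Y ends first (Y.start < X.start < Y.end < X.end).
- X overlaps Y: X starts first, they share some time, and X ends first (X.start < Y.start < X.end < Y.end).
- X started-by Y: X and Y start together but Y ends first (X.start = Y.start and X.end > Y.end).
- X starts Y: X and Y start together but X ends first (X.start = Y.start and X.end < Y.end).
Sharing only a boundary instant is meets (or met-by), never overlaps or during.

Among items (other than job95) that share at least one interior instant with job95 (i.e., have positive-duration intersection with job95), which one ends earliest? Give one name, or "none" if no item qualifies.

Target job95 = [t=140, t=292].
job85 [t=154, t=254] → during → candidate.
job86 [t=95, t=163] → overlaps → candidate.
job87 [t=434, t=458] → after → excluded.
job88 [t=19, t=52] → before → excluded.
job89 [t=617, t=689] → after → excluded.
job90 [t=305, t=494] → after → excluded.
job91 [t=540, t=621] → after → excluded.
job92 [t=112, t=418] → contains → candidate.
job93 [t=101, t=341] → contains → candidate.
job94 [t=540, t=620] → after → excluded.
job96 [t=651, t=739] → after → excluded.
job97 [t=477, t=582] → after → excluded.
job98 [t=19, t=290] → overlaps → candidate.
Among candidates, earliest end is t=163 → job86.

job86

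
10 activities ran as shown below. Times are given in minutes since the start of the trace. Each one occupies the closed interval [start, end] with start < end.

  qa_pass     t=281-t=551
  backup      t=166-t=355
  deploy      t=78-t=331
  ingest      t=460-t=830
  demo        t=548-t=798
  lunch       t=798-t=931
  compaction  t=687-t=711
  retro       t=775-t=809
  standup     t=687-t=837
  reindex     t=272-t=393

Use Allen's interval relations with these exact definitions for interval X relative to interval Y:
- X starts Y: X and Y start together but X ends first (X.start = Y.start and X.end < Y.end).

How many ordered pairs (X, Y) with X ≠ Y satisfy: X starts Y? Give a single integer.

Checking all 90 ordered pairs for relation 'starts'; matching pairs in alphabetical order:
(compaction, standup): compaction starts standup ✓
Count: 1.

1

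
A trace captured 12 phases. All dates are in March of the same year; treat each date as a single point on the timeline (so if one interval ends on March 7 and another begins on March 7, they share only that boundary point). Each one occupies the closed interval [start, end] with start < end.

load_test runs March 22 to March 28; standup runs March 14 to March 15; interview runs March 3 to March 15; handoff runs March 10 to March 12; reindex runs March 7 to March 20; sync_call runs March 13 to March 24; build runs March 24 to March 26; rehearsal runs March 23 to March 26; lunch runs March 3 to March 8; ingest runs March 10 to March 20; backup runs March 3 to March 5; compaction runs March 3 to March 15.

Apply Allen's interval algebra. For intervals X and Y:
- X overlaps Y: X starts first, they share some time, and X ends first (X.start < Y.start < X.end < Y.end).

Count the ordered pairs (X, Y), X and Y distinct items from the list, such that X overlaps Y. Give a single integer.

11

Checking all 132 ordered pairs for relation 'overlaps'; matching pairs in alphabetical order:
(compaction, ingest): compaction overlaps ingest ✓
(compaction, reindex): compaction overlaps reindex ✓
(compaction, sync_call): compaction overlaps sync_call ✓
(ingest, sync_call): ingest overlaps sync_call ✓
(interview, ingest): interview overlaps ingest ✓
(interview, reindex): interview overlaps reindex ✓
(interview, sync_call): interview overlaps sync_call ✓
(lunch, reindex): lunch overlaps reindex ✓
(reindex, sync_call): reindex overlaps sync_call ✓
(sync_call, load_test): sync_call overlaps load_test ✓
(sync_call, rehearsal): sync_call overlaps rehearsal ✓
Count: 11.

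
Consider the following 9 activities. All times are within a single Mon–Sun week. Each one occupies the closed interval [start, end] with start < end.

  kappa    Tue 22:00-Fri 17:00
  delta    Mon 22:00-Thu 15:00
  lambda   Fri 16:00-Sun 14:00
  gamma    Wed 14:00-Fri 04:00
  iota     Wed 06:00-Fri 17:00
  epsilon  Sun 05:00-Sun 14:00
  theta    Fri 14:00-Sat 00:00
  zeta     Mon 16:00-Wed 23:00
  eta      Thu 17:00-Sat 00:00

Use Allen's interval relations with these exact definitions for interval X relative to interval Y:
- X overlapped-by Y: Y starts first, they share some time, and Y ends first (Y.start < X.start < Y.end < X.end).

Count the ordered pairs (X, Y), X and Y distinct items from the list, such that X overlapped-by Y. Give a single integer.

Checking all 72 ordered pairs for relation 'overlapped-by'; matching pairs in alphabetical order:
(delta, zeta): delta overlapped-by zeta ✓
(eta, gamma): eta overlapped-by gamma ✓
(eta, iota): eta overlapped-by iota ✓
(eta, kappa): eta overlapped-by kappa ✓
(gamma, delta): gamma overlapped-by delta ✓
(gamma, zeta): gamma overlapped-by zeta ✓
(iota, delta): iota overlapped-by delta ✓
(iota, zeta): iota overlapped-by zeta ✓
(kappa, delta): kappa overlapped-by delta ✓
(kappa, zeta): kappa overlapped-by zeta ✓
(lambda, eta): lambda overlapped-by eta ✓
(lambda, iota): lambda overlapped-by iota ✓
(lambda, kappa): lambda overlapped-by kappa ✓
(lambda, theta): lambda overlapped-by theta ✓
(theta, iota): theta overlapped-by iota ✓
(theta, kappa): theta overlapped-by kappa ✓
Count: 16.

16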